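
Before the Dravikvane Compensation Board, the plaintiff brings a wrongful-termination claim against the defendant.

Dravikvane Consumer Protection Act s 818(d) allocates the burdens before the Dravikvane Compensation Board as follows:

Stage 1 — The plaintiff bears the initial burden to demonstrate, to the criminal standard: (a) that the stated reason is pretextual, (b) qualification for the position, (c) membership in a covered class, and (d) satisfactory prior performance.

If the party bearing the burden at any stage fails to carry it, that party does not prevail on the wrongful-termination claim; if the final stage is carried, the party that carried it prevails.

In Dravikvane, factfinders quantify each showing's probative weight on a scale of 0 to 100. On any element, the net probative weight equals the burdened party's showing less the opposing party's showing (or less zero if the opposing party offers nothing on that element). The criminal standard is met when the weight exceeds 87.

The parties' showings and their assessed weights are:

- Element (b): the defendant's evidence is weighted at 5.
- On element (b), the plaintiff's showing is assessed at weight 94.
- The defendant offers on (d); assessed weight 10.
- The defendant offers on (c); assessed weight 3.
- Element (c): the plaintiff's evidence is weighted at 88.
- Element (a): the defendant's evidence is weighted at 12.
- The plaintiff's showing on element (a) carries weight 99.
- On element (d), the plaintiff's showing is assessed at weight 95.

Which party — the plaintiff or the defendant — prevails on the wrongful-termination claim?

Stage 1 (plaintiff, the criminal standard, weight exceeds 87): (a) net 99−12=87 ≤ 87 — fails; (b) net 94−5=89 > 87 — meets; (c) net 88−3=85 ≤ 87 — fails; (d) net 95−10=85 ≤ 87 — fails.
  Not every element is met, so the plaintiff fails to carry Stage 1.
The defendant prevails.

defendant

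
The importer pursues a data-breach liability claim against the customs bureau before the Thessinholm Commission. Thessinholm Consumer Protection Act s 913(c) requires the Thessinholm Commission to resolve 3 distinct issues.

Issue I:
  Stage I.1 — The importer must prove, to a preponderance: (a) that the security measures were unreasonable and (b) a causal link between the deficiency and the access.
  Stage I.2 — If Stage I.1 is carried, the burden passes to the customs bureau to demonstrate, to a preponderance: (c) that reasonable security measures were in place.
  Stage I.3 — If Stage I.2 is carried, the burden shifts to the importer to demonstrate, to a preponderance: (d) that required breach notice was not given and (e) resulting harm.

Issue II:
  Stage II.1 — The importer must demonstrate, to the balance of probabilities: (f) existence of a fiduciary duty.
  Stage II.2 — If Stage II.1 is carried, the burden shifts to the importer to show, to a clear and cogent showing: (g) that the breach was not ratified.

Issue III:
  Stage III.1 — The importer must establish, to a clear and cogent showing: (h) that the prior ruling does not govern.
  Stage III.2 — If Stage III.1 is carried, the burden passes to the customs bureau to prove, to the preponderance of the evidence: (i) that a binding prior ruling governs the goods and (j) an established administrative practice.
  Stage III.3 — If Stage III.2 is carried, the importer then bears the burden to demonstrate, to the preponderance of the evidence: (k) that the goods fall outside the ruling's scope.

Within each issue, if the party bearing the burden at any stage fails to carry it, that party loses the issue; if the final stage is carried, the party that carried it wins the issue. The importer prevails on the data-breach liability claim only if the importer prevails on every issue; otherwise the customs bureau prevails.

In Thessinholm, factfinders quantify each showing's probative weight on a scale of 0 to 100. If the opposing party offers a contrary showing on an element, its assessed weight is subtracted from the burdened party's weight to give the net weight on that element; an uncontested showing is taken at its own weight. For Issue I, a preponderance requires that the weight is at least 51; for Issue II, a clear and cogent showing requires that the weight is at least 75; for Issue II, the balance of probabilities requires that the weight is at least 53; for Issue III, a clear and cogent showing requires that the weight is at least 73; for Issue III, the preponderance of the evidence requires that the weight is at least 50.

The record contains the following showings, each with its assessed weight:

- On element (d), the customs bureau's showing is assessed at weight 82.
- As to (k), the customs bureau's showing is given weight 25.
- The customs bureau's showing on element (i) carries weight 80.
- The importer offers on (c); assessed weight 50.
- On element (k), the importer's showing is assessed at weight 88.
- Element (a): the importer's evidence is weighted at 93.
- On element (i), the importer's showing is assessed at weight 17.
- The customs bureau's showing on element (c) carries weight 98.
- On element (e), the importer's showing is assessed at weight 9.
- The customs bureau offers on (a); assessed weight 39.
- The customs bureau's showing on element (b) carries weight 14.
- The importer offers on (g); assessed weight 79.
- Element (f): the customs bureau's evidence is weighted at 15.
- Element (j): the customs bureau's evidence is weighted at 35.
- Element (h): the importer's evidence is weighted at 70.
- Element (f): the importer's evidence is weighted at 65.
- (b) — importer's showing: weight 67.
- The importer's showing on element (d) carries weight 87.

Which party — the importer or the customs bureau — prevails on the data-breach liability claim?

customs bureau

— Issue I —
Stage I.1 (importer, a preponderance, weight is at least 51): (a) net 93−39=54 ≥ 51 — meets; (b) net 67−14=53 ≥ 51 — meets.
  Stage I.1 carried; the burden shifts to the customs bureau.
Stage I.2 (customs bureau, a preponderance, weight is at least 51): (c) net 98−50=48 < 51 — fails.
  The customs bureau does not carry Stage I.2.
The analysis ends at Stage I.2; the importer prevails on this issue.
— Issue II —
Stage II.1 — burden on importer; standard: the balance of probabilities (weight is at least 53).
    (f): 65 − 15 = 50 < 53 [not met]
  Not every element is met, so the importer fails to carry Stage II.1.
So the customs bureau prevails on this issue.
— Issue III —
At Stage III.1 the importer must meet a clear and cogent showing (weight is at least 73): on (h) the weight is 70, which does not reach 73, so (h) does not meet the standard.
  The importer does not carry Stage III.1.
The customs bureau prevails on this issue.
Per-issue: Issue I → importer; Issue II → customs bureau; Issue III → customs bureau. The importer must prevail on every issue; overall, the customs bureau prevails.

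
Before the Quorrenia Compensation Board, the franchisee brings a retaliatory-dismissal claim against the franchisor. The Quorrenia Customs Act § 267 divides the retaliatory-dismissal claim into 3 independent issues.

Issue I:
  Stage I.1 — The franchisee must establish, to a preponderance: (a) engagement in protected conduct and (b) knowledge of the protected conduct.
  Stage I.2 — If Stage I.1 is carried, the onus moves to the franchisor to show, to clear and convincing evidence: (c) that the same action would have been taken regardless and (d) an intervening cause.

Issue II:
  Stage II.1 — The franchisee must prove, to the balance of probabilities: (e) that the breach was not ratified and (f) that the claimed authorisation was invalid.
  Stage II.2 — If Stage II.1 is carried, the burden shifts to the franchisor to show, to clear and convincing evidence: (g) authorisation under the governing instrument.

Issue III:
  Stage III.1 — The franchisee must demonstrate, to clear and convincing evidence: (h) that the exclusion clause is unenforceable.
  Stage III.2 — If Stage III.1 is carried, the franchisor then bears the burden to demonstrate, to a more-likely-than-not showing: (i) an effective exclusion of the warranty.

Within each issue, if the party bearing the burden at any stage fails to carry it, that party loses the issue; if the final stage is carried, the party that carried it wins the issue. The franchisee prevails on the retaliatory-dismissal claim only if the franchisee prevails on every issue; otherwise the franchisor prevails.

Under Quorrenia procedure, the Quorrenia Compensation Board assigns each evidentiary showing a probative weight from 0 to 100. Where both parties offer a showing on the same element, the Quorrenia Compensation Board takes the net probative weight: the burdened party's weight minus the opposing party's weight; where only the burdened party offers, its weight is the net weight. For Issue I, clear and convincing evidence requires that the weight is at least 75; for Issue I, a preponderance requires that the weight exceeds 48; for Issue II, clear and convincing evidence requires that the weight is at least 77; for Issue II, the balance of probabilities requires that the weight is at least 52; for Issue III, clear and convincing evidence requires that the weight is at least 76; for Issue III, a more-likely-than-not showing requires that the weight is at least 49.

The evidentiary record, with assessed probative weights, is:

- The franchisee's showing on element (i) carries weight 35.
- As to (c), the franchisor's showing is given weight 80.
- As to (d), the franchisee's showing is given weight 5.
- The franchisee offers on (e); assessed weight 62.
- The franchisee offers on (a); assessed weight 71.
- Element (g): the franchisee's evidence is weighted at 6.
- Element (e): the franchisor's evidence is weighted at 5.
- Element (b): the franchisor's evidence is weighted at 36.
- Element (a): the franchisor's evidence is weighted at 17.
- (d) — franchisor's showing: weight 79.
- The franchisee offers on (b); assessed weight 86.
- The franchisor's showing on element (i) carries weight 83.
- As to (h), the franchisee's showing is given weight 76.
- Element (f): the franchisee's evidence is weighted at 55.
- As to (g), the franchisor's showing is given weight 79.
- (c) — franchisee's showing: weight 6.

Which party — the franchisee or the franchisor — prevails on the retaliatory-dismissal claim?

franchisee

— Issue I —
Stage I.1 (franchisee, a preponderance, weight exceeds 48): (a) net 71−17=54 > 48 — meets; (b) net 86−36=50 > 48 — meets.
  The franchisee carries Stage I.1; the franchisor now bears the burden.
Stage I.2 (franchisor, clear and convincing evidence, weight is at least 75): (c) net 80−6=74 < 75 — fails; (d) net 79−5=74 < 75 — fails.
  The franchisor does not carry Stage I.2.
The franchisee prevails on this issue.
— Issue II —
At Stage II.1 the franchisee must meet the balance of probabilities (weight is at least 52): on (e) the weight is 62 less the opposing 5 gives net 57, ≥ 52, so (e) meets the standard; on (f) the weight is 55, which does reach 52, so (f) meets the standard.
  Stage II.1 is satisfied; the onus moves to the franchisor.
At Stage II.2 the franchisor must meet clear and convincing evidence (weight is at least 77): on (g) the weight is 79 less the opposing 6 gives net 73, < 77, so (g) does not meet the standard.
  The franchisor does not carry Stage II.2.
The analysis ends at Stage II.2; the franchisee prevails on this issue.
— Issue III —
At Stage III.1 the franchisee must meet clear and convincing evidence (weight is at least 76): on (h) the weight is 76, ≥ 76, so (h) meets the standard.
  The franchisee carries Stage III.1; the franchisor now bears the burden.
At Stage III.2 the franchisor must meet a more-likely-than-not showing (weight is at least 49): on (i) the weight is 83 less the opposing 35 gives net 48, which does not reach 49, so (i) does not meet the standard.
  Stage III.2 not carried; the franchisor fails its burden.
The analysis ends at Stage III.2; the franchisee prevails on this issue.
Per-issue: Issue I → franchisee; Issue II → franchisee; Issue III → franchisee. The franchisee must prevail on every issue; overall, the franchisee prevails.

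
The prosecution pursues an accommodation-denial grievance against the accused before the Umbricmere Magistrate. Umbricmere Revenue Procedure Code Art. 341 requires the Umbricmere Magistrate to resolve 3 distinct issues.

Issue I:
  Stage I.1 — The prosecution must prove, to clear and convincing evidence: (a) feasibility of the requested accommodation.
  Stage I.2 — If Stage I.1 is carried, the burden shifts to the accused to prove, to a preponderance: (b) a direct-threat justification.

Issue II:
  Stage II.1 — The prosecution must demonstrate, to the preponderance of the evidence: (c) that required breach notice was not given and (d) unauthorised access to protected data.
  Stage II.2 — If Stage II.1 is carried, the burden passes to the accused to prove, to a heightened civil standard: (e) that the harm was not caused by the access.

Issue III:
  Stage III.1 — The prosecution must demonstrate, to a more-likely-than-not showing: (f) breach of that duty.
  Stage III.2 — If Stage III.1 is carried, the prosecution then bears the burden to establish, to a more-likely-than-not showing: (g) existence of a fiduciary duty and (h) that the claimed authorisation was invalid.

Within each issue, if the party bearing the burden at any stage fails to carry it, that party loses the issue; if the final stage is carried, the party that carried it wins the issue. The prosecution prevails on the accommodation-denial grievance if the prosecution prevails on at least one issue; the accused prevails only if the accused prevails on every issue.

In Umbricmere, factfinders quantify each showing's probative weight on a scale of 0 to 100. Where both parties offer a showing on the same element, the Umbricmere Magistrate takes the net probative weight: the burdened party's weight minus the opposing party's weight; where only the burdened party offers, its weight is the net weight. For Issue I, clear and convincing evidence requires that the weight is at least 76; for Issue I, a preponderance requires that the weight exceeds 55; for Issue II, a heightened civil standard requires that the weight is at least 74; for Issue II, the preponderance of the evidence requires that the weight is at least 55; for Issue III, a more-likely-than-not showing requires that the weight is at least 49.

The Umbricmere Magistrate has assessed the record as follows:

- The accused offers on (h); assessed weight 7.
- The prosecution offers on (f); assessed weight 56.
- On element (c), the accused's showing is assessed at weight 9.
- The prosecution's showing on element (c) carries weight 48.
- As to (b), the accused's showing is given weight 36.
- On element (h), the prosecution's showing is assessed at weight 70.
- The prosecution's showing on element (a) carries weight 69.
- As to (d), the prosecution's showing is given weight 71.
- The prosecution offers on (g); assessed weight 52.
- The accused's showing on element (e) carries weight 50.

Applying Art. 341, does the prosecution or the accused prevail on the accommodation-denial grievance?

— Issue I —
Stage I.1 — burden on prosecution; standard: clear and convincing evidence (weight is at least 76).
    (a): 69 < 76 [not met]
  Stage I.1 not carried; the prosecution fails its burden.
The analysis ends at Stage I.1; the accused prevails on this issue.
— Issue II —
Stage II.1 — burden on prosecution; standard: the preponderance of the evidence (weight is at least 55).
    (c): 48 − 9 = 39 < 55 [not met]
    (d): 71 ≥ 55 [met]
  Not every element is met, so the prosecution fails to carry Stage II.1.
The accused prevails on this issue.
— Issue III —
Stage III.1 — burden on prosecution; standard: a more-likely-than-not showing (weight is at least 49).
    (f): 56 ≥ 49 [met]
  Stage III.1 is satisfied; the prosecution continues to bear the burden.
Stage III.2 — burden on prosecution; standard: a more-likely-than-not showing (weight is at least 49).
    (g): 52 ≥ 49 [met]
    (h): 70 − 7 = 63 ≥ 49 [met]
  Stage III.2 carried; the final stage is satisfied.
All stages carried — the prosecution prevails on this issue.
Per-issue: Issue I → accused; Issue II → accused; Issue III → prosecution. The prosecution must prevail on at least one issue; overall, the prosecution prevails.

prosecution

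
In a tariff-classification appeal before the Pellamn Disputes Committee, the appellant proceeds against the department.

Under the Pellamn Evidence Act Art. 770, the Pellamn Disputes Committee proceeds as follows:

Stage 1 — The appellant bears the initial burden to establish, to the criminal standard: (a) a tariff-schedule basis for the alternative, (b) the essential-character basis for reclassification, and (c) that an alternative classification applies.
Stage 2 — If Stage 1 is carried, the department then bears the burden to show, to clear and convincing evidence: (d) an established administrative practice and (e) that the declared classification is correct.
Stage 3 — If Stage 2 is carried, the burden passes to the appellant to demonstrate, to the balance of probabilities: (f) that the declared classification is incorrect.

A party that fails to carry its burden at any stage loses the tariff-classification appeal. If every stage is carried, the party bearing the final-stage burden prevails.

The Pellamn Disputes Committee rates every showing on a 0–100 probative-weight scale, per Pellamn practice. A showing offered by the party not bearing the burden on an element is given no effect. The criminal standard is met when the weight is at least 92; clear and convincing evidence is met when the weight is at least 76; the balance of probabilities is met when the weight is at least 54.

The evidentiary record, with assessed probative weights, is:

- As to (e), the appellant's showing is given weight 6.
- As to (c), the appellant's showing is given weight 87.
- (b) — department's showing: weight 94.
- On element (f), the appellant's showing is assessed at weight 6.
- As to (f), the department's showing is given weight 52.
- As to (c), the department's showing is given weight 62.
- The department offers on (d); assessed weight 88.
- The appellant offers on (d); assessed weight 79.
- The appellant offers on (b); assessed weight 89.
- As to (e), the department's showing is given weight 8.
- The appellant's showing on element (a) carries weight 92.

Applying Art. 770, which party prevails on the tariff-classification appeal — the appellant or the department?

Stage 1 (appellant, the criminal standard, weight is at least 92): (a) 92 ≥ 92 — meets; (b) 89 (department's 94 disregarded) < 92 — fails; (c) 87 (department's 62 disregarded) < 92 — fails.
  Not every element is met, so the appellant fails to carry Stage 1.
The department prevails.

department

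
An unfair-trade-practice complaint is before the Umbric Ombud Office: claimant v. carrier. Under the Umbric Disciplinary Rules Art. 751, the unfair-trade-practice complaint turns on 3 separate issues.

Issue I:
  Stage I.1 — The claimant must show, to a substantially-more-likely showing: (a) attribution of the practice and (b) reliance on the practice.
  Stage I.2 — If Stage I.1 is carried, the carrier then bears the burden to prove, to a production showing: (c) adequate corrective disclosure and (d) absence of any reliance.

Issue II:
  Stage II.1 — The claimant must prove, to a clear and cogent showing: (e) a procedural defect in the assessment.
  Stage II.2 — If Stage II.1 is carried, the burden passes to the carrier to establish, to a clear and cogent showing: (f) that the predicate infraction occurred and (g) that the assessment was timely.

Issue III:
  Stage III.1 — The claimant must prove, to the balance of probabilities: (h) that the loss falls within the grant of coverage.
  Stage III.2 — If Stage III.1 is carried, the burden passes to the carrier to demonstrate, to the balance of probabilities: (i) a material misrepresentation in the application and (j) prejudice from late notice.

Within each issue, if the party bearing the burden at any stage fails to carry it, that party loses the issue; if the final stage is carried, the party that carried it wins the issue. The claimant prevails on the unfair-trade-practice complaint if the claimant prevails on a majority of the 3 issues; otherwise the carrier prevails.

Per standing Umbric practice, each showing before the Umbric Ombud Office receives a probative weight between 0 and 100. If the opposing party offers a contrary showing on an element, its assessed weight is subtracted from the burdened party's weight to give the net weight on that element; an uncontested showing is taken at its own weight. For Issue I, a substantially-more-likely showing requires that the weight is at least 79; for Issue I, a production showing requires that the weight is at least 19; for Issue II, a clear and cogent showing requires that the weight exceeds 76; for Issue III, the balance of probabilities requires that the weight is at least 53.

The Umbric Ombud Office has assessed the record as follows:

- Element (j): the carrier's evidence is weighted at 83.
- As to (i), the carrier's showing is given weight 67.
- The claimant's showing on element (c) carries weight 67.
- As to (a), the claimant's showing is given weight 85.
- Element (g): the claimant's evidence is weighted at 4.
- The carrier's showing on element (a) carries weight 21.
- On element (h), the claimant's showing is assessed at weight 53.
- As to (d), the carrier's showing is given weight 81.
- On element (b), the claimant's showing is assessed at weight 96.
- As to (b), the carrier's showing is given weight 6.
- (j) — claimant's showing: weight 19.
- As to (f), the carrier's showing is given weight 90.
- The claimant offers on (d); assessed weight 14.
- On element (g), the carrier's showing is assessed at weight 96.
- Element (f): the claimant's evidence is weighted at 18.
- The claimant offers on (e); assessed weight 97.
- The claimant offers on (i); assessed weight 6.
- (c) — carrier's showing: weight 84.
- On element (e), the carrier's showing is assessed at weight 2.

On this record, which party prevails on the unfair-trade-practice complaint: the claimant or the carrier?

carrier

— Issue I —
Stage I.1 (claimant, a substantially-more-likely showing, weight is at least 79): (a) net 85−21=64 < 79 — fails; (b) net 96−6=90 ≥ 79 — meets.
  The claimant does not carry Stage I.1.
So the carrier prevails on this issue.
— Issue II —
Stage II.1 — burden on claimant; standard: a clear and cogent showing (weight exceeds 76).
    (e): 97 − 2 = 95 > 76 [met]
  The claimant carries Stage II.1; the carrier now bears the burden.
Stage II.2 — burden on carrier; standard: a clear and cogent showing (weight exceeds 76).
    (f): 90 − 18 = 72 ≤ 76 [not met]
    (g): 96 − 4 = 92 > 76 [met]
  Not every element is met, so the carrier fails to carry Stage II.2.
The claimant prevails on this issue.
— Issue III —
Stage III.1 — burden on claimant; standard: the balance of probabilities (weight is at least 53).
    (h): 53 ≥ 53 [met]
  Stage III.1 is satisfied; the onus moves to the carrier.
Stage III.2 — burden on carrier; standard: the balance of probabilities (weight is at least 53).
    (i): 67 − 6 = 61 ≥ 53 [met]
    (j): 83 − 19 = 64 ≥ 53 [met]
  All elements met at the final stage.
All stages carried — the carrier prevails on this issue.
Per-issue: Issue I → carrier; Issue II → claimant; Issue III → carrier. The claimant must prevail on a majority of issues; overall, the carrier prevails.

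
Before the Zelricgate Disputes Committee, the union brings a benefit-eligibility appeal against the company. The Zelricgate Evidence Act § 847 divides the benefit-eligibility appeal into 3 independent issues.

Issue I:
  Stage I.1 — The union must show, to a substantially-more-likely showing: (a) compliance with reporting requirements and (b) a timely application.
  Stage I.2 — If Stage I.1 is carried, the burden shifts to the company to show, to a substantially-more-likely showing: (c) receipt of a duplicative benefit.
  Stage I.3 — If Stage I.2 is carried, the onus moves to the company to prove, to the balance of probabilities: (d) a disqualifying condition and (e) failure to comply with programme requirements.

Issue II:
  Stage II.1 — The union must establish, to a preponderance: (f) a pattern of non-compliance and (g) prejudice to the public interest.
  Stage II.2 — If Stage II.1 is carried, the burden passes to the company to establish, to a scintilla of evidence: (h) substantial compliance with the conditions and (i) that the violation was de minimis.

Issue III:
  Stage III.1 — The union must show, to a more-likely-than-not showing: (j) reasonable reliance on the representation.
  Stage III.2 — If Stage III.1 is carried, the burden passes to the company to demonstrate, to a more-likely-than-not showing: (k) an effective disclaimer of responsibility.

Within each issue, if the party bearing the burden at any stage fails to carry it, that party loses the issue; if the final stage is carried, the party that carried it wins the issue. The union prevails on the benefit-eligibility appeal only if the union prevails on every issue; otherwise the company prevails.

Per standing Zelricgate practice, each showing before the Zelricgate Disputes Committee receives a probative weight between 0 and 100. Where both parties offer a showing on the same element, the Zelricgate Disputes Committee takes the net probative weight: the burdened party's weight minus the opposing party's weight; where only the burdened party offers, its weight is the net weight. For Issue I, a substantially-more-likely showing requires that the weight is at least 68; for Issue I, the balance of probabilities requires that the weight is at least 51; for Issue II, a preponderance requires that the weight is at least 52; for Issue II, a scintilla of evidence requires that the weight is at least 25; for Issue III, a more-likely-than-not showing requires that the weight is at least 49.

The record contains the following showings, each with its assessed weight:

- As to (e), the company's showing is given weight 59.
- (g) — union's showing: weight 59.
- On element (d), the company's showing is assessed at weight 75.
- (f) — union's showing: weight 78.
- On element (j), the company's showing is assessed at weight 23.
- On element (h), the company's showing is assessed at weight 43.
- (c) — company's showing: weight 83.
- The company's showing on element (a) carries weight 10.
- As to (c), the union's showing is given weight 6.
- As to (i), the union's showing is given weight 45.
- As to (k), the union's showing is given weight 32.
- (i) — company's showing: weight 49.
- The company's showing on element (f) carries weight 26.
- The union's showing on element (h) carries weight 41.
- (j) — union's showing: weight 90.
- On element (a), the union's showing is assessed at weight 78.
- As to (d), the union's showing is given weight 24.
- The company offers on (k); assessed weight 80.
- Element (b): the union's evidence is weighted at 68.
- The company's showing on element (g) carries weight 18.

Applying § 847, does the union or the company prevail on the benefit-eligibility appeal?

company

— Issue I —
Stage I.1 — burden on union; standard: a substantially-more-likely showing (weight is at least 68).
    (a): 78 − 10 = 68 ≥ 68 [met]
    (b): 68 ≥ 68 [met]
  All elements met. The burden passes to the company.
Stage I.2 — burden on company; standard: a substantially-more-likely showing (weight is at least 68).
    (c): 83 − 6 = 77 ≥ 68 [met]
  All elements met. The company retains the burden for Stage I.3.
Stage I.3 — burden on company; standard: the balance of probabilities (weight is at least 51).
    (d): 75 − 24 = 51 ≥ 51 [met]
    (e): 59 ≥ 51 [met]
  All elements met at the final stage.
Every stage carried; the company prevails on this issue.
— Issue II —
Stage II.1 (union, a preponderance, weight is at least 52): (f) net 78−26=52 ≥ 52 — meets; (g) net 59−18=41 < 52 — fails.
  The union does not carry Stage II.1.
The analysis ends at Stage II.1; the company prevails on this issue.
— Issue III —
Stage III.1 — burden on union; standard: a more-likely-than-not showing (weight is at least 49).
    (j): 90 − 23 = 67 ≥ 49 [met]
  All elements met. The burden passes to the company.
Stage III.2 — burden on company; standard: a more-likely-than-not showing (weight is at least 49).
    (k): 80 − 32 = 48 < 49 [not met]
  The company does not carry Stage III.2.
The union prevails on this issue.
Per-issue: Issue I → company; Issue II → company; Issue III → union. The union must prevail on every issue; overall, the company prevails.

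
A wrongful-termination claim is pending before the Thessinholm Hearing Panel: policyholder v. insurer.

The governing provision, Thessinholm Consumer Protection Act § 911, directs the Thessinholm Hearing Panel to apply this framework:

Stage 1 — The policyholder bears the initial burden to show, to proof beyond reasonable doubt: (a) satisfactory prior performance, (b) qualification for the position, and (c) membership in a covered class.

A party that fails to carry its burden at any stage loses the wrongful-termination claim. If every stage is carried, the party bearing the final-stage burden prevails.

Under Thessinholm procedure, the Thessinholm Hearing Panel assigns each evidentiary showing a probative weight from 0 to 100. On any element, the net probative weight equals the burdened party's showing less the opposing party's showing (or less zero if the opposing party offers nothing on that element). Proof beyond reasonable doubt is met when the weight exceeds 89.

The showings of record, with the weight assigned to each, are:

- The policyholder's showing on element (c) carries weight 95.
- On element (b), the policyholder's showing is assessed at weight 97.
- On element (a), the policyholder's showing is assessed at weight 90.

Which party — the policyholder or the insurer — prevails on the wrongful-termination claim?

Stage 1 — burden on policyholder; standard: proof beyond reasonable doubt (weight exceeds 89).
    (a): 90 > 89 [met]
    (b): 97 > 89 [met]
    (c): 95 > 89 [met]
  All elements met at the final stage.
Every stage carried; the policyholder prevails.

policyholder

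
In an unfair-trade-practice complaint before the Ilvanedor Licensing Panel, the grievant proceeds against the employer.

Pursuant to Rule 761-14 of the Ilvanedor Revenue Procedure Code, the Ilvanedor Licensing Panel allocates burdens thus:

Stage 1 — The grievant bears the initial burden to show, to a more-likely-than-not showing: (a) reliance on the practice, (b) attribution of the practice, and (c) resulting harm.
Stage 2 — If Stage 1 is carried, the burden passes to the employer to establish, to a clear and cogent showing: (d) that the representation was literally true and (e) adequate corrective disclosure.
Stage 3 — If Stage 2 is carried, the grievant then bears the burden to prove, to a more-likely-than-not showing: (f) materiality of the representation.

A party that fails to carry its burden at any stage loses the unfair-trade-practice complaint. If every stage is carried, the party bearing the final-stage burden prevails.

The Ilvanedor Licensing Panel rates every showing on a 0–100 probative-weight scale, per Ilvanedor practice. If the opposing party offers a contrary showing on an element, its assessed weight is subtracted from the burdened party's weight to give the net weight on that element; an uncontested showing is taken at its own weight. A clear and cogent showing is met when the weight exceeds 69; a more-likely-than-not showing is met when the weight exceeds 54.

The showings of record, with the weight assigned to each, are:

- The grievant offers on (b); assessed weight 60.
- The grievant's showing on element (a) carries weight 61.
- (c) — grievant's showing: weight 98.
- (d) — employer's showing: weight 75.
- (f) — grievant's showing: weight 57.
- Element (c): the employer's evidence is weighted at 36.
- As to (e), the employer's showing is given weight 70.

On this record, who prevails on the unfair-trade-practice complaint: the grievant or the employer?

grievant

Stage 1 (grievant, a more-likely-than-not showing, weight exceeds 54): (a) 61 > 54 — meets; (b) 60 > 54 — meets; (c) net 98−36=62 > 54 — meets.
  Stage 1 is satisfied; the onus moves to the employer.
Stage 2 (employer, a clear and cogent showing, weight exceeds 69): (d) 75 > 69 — meets; (e) 70 > 69 — meets.
  Stage 2 is satisfied; the onus moves to the grievant.
Stage 3 (grievant, a more-likely-than-not showing, weight exceeds 54): (f) 57 > 54 — meets.
  All elements met at the final stage.
All stages carried — the grievant prevails.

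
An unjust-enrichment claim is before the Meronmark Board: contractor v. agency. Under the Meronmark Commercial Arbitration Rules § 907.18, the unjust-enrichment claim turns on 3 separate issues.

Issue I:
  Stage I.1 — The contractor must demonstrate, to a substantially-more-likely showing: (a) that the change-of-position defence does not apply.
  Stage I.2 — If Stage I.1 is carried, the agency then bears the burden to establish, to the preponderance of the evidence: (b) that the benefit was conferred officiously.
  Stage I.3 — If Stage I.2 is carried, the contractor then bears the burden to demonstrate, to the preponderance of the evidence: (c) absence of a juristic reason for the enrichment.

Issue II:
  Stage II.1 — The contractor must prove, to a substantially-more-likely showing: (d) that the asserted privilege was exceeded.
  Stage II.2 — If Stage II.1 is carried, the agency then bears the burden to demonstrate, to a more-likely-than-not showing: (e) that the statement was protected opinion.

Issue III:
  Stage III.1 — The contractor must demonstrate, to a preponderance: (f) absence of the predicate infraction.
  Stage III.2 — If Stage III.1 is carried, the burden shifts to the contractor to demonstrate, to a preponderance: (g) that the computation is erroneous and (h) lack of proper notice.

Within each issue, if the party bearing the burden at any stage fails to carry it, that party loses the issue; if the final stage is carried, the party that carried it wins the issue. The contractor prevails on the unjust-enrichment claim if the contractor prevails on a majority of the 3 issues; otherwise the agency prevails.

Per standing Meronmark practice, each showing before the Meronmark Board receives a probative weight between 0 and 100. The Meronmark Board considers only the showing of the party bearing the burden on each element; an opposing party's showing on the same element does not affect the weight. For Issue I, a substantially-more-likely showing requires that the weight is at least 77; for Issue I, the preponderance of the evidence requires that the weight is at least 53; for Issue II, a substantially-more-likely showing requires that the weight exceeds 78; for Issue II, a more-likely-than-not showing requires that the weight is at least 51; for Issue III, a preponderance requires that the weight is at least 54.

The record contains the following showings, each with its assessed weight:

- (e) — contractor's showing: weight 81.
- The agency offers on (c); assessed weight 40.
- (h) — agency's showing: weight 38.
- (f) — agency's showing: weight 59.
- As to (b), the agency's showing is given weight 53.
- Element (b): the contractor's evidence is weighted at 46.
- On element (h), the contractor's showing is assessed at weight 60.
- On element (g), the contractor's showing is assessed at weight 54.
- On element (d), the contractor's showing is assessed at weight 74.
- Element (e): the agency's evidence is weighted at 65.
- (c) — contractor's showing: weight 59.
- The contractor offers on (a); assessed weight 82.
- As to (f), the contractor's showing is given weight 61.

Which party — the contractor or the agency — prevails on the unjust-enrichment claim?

— Issue I —
Stage I.1 (contractor, a substantially-more-likely showing, weight is at least 77): (a) 82 ≥ 77 — meets.
  All elements met. The burden passes to the agency.
Stage I.2 (agency, the preponderance of the evidence, weight is at least 53): (b) 53 (contractor's 46 disregarded) ≥ 53 — meets.
  The agency carries Stage I.2; the contractor now bears the burden.
Stage I.3 (contractor, the preponderance of the evidence, weight is at least 53): (c) 59 (agency's 40 disregarded) ≥ 53 — meets.
  The contractor carries the last stage.
All stages carried — the contractor prevails on this issue.
— Issue II —
Stage II.1 — burden on contractor; standard: a substantially-more-likely showing (weight exceeds 78).
    (d): 74 ≤ 78 [not met]
  The contractor does not carry Stage II.1.
So the agency prevails on this issue.
— Issue III —
Stage III.1 (contractor, a preponderance, weight is at least 54): (f) 61 (agency's 59 disregarded) ≥ 54 — meets.
  All elements met. The contractor retains the burden for Stage III.2.
Stage III.2 (contractor, a preponderance, weight is at least 54): (g) 54 ≥ 54 — meets; (h) 60 (agency's 38 disregarded) ≥ 54 — meets.
  All elements met at the final stage.
Every stage carried; the contractor prevails on this issue.
Per-issue: Issue I → contractor; Issue II → agency; Issue III → contractor. The contractor must prevail on a majority of issues; overall, the contractor prevails.

contractor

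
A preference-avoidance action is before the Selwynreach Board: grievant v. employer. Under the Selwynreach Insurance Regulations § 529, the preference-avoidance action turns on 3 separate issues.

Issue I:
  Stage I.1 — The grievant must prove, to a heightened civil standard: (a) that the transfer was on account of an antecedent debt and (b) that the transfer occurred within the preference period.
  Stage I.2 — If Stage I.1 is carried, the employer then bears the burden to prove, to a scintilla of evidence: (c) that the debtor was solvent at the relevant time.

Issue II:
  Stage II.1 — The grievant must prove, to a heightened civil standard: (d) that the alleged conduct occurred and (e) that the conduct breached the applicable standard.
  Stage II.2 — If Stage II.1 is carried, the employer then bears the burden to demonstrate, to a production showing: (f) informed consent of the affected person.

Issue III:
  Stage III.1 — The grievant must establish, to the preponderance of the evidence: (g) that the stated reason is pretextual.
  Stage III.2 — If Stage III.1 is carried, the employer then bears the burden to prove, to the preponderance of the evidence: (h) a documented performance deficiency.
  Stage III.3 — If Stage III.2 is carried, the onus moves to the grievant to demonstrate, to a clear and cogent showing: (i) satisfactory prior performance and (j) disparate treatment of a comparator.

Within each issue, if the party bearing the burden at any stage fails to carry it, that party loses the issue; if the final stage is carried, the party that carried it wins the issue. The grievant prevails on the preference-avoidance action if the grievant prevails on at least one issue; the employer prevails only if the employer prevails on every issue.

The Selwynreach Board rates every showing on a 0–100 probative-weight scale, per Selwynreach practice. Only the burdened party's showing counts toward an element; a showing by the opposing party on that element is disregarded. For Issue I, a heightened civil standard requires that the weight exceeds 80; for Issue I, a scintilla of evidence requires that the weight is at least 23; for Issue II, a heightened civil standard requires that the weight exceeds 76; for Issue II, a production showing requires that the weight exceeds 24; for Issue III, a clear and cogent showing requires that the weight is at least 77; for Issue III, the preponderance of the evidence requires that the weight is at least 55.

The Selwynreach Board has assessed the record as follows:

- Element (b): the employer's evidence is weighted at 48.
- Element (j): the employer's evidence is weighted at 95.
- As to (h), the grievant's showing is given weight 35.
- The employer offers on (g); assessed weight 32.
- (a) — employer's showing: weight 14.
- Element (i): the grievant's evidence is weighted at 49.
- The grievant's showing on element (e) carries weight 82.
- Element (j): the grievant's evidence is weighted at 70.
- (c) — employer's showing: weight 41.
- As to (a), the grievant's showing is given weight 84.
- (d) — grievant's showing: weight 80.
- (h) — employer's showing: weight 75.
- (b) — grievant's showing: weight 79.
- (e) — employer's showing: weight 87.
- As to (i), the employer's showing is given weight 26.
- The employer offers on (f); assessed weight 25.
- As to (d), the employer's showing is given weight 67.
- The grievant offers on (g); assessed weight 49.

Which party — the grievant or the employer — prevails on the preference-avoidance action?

— Issue I —
At Stage I.1 the grievant must meet a heightened civil standard (weight exceeds 80): on (a) the weight is 84 (the employer's 14 is given no effect), > 80, so (a) meets the standard; on (b) the weight is 79 (the employer's 48 is given no effect), ≤ 80, so (b) does not meet the standard.
  The grievant does not carry Stage I.1.
So the employer prevails on this issue.
— Issue II —
Stage II.1 — burden on grievant; standard: a heightened civil standard (weight exceeds 76).
    (d): 80 (employer's 67 disregarded) > 76 [met]
    (e): 82 (employer's 87 disregarded) > 76 [met]
  Stage II.1 carried; the burden shifts to the employer.
Stage II.2 — burden on employer; standard: a production showing (weight exceeds 24).
    (f): 25 > 24 [met]
  All elements met at the final stage.
All stages carried — the employer prevails on this issue.
— Issue III —
Stage III.1 (grievant, the preponderance of the evidence, weight is at least 55): (g) 49 (employer's 32 disregarded) < 55 — fails.
  The grievant does not carry Stage III.1.
So the employer prevails on this issue.
Per-issue: Issue I → employer; Issue II → employer; Issue III → employer. The grievant must prevail on at least one issue; overall, the employer prevails.

employer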